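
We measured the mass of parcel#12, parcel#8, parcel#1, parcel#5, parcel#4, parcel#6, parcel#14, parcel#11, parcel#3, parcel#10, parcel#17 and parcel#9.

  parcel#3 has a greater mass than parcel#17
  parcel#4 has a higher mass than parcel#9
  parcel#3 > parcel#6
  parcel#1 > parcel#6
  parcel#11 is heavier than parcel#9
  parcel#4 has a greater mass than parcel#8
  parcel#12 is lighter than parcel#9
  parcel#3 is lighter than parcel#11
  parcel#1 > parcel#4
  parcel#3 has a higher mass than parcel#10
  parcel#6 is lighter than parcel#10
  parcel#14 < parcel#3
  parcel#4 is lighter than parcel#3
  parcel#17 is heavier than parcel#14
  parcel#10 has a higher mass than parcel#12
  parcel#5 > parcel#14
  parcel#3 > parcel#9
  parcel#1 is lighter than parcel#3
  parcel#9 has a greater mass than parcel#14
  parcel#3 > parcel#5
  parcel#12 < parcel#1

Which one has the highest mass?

parcel#11

parcel#14 is not greatest since parcel#14 < parcel#5; parcel#12 is not greatest since parcel#12 < parcel#9; parcel#5 is not greatest since parcel#5 < parcel#3; parcel#9 is not greatest since parcel#9 < parcel#3; parcel#6 is not greatest since parcel#6 < parcel#1; parcel#8 is not greatest since parcel#8 < parcel#4; parcel#4 is not greatest since parcel#4 < parcel#3; parcel#17 is not greatest since parcel#17 < parcel#3; parcel#10 is not greatest since parcel#10 < parcel#3; parcel#1 is not greatest since parcel#1 < parcel#3; parcel#3 is not greatest since parcel#3 < parcel#11.
Only parcel#11 has nothing above it, so parcel#11 is the highest mass.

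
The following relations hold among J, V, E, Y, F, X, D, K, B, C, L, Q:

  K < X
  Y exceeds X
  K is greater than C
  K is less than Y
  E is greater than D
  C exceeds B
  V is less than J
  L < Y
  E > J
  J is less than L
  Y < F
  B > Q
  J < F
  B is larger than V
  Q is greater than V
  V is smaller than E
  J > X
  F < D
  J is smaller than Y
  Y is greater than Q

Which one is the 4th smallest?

C

Chaining the given pairs: V < Q < B < C < K < X < J < L < Y < F < D < E.
Counting 4 from the smallest end gives C.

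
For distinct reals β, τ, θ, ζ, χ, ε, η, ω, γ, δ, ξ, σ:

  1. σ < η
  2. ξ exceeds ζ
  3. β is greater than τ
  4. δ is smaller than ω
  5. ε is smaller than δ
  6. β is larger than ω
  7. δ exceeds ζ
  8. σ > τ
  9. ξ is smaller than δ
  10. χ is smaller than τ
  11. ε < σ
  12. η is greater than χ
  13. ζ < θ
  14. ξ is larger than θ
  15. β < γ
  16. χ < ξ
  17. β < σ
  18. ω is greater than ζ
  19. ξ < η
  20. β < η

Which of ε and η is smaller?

ε < δ and δ < ω give ε < ω.
With ω < β: ε < δ < ω < β.
Then β < σ extends the chain to σ.
Then σ < η extends the chain to η.
So ε < η; ε is the smaller of the two.

ε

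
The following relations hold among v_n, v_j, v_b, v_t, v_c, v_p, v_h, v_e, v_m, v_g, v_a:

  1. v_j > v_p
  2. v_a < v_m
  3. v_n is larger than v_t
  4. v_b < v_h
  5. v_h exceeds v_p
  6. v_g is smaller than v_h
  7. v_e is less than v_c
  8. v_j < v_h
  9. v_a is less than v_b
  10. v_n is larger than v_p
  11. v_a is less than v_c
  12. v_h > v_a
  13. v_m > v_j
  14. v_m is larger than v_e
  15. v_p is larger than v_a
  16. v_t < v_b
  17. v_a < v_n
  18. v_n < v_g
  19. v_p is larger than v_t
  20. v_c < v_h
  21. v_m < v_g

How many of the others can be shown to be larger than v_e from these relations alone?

From v_e the given relations immediately reach v_c, v_m.
From those, v_g, v_h — 4 in total.
No other element is forced above v_e by the given relations, so the count is 4.

4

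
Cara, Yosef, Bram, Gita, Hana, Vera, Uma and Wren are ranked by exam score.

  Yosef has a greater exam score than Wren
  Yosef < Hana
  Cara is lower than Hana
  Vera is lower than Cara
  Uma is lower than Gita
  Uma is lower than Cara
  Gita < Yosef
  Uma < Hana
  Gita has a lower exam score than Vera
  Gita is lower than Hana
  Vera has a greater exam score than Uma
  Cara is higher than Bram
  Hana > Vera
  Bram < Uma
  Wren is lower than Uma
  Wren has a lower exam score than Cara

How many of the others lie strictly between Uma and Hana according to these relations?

4

Chaining upward from Uma reaches: Gita, Vera, Cara, Yosef.
Chaining downward from Hana reaches: Wren, Bram, Gita, Vera, Cara, Yosef.
Strictly between Uma and Hana are those in both lists: Gita, Vera, Cara, Yosef — 4 elements.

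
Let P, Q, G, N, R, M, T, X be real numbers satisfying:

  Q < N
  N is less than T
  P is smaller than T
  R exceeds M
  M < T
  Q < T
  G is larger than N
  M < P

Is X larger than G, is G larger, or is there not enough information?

Following every chain through X: nothing is chained to X.
G is not reached, and no chain runs the other way from G to X.
So the given relations leave the order of X and G undetermined.

undetermined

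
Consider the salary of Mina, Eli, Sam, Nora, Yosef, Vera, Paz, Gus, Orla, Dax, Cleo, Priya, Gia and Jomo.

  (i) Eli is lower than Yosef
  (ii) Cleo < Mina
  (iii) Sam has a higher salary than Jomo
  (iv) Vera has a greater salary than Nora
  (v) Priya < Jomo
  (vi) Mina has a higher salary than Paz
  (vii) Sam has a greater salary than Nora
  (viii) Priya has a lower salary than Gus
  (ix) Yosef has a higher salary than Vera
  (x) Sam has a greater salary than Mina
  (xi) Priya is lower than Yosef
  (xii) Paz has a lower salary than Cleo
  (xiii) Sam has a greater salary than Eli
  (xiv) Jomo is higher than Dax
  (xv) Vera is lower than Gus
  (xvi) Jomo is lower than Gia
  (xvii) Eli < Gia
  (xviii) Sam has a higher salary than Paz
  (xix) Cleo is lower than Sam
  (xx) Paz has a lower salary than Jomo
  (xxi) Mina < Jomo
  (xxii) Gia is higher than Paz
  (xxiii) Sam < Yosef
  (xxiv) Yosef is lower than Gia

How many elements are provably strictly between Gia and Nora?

Chaining upward from Nora reaches: Sam, Vera, Gus, Yosef.
Chaining downward from Gia reaches: Dax, Paz, Priya, Cleo, Mina, Eli, Jomo, Sam, Vera, Yosef.
Strictly between Nora and Gia are those in both lists: Sam, Vera, Yosef — 3 elements.

3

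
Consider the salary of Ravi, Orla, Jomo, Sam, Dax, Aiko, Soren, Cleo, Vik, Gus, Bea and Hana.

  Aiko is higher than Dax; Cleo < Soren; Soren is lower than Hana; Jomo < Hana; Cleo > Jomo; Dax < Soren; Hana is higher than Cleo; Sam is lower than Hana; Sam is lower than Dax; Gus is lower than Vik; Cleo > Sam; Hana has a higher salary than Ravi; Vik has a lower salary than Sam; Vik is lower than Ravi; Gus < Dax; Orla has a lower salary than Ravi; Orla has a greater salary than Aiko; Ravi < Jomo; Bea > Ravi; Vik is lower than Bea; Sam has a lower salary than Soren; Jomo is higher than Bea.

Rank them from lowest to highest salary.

Gus < Vik < Sam < Dax < Aiko < Orla < Ravi < Bea < Jomo < Cleo < Soren < Hana

Nothing is placed below Gus, so it is least; from there Gus < Vik; Vik < Sam; Sam < Dax; Dax < Aiko; Aiko < Orla; Orla < Ravi; Ravi < Bea; Bea < Jomo; Jomo < Cleo; Cleo < Soren; Soren < Hana, each given directly.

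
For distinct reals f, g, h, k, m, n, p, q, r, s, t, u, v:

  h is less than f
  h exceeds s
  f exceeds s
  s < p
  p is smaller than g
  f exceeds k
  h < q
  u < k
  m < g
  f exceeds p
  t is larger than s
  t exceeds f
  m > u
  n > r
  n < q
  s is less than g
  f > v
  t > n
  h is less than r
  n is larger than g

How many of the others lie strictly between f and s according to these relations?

Chaining upward from s reaches: h, p, r, g, n, q, t.
Chaining downward from f reaches: u, v, k, h, p.
Strictly between s and f are those in both lists: h, p — 2 elements.

2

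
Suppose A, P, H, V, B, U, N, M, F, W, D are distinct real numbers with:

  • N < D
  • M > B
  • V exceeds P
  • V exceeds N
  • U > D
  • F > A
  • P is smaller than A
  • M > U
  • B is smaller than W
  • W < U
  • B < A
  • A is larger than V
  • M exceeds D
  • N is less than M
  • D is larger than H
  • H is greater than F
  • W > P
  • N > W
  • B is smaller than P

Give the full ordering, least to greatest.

B < P < W < N < V < A < F < H < D < U < M

Each adjacent pair is fixed by a given relation: B < P; P < W; W < N; N < V; V < A; A < F; F < H; H < D; D < U; U < M. Chaining them end to end gives the full order.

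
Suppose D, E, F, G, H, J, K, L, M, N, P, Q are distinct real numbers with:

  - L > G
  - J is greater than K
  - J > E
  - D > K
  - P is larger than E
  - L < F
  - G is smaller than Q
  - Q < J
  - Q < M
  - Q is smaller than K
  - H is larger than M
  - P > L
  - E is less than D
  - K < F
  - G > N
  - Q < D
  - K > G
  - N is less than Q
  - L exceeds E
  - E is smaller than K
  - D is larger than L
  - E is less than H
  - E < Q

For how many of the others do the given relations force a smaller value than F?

6

Directly below F: K, L.
One step further: G, E, Q (5 so far).
One step further: N (6 so far).
Nothing else is reachable below F; 6 in all.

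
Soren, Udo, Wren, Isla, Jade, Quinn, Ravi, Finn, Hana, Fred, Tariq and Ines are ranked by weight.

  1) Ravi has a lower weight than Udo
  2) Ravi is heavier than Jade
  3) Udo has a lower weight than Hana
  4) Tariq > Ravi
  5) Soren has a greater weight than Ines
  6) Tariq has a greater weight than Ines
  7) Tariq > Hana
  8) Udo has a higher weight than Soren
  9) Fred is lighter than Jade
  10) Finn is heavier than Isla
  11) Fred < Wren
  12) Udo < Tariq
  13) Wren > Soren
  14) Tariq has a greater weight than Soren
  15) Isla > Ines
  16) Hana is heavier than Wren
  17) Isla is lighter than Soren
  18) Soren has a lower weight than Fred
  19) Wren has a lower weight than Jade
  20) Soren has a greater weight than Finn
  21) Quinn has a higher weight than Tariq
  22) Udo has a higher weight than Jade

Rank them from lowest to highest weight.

Nothing is placed below Ines, so it is least; from there Ines < Isla; Isla < Finn; Finn < Soren; Soren < Fred; Fred < Wren; Wren < Jade; Jade < Ravi; Ravi < Udo; Udo < Hana; Hana < Tariq; Tariq < Quinn, each given directly.

Ines < Isla < Finn < Soren < Fred < Wren < Jade < Ravi < Udo < Hana < Tariq < Quinn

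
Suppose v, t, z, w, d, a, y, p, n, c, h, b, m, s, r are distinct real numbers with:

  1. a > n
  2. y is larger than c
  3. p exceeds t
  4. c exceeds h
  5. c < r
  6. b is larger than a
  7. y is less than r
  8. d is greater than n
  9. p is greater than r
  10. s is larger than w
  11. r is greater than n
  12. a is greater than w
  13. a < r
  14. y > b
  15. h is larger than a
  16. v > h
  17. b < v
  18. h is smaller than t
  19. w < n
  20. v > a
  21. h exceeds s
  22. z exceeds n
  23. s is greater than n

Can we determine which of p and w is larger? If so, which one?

Chaining the given relations: w < a < h < c < r < p.
So p is larger.

p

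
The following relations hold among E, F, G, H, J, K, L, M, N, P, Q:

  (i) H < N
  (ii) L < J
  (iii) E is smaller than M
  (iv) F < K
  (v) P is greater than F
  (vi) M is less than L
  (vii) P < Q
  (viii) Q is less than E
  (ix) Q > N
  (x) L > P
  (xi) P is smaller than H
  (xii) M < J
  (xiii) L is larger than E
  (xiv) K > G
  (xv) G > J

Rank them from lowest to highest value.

F < P < H < N < Q < E < M < L < J < G < K

Each adjacent pair is fixed by a given relation: F < P; P < H; H < N; N < Q; Q < E; E < M; M < L; L < J; J < G; G < K. Chaining them end to end gives the full order.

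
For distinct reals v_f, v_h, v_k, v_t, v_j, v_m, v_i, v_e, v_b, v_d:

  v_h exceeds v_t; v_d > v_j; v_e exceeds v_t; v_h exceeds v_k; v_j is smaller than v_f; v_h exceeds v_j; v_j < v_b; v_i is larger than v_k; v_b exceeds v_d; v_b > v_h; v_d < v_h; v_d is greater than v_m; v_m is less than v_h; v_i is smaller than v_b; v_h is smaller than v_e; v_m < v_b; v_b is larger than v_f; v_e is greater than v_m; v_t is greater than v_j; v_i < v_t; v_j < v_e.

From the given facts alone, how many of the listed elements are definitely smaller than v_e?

Directly below v_e: v_m, v_j, v_t, v_h.
One step further: v_k, v_d, v_i (7 so far).
No other element is forced below v_e by the given relations, so the count is 7.

7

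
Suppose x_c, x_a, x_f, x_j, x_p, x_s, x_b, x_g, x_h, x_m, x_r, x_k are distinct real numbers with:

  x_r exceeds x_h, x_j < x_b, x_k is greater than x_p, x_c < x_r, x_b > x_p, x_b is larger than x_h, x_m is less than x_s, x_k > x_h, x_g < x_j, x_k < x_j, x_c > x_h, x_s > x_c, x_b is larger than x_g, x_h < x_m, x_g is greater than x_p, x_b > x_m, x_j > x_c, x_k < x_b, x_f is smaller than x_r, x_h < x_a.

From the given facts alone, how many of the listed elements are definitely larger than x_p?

Directly above x_p: x_k, x_g, x_b.
One step further: x_j (4 so far).
Nothing else is reachable above x_p; 4 in all.

4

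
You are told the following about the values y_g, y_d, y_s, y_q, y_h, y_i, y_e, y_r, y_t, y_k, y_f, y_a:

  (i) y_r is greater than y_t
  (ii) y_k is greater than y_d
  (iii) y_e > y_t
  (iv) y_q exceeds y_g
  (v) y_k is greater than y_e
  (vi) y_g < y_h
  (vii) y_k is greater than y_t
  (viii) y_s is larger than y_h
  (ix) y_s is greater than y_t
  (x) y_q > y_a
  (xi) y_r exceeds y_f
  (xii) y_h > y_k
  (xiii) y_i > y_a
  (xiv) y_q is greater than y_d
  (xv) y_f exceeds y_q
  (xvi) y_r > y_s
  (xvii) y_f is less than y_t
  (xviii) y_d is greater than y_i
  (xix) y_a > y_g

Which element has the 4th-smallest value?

y_d

Piecing the relations together gives one ordering: y_g < y_a < y_i < y_d < y_q < y_f < y_t < y_e < y_k < y_h < y_s < y_r.
The 4th smallest is y_d.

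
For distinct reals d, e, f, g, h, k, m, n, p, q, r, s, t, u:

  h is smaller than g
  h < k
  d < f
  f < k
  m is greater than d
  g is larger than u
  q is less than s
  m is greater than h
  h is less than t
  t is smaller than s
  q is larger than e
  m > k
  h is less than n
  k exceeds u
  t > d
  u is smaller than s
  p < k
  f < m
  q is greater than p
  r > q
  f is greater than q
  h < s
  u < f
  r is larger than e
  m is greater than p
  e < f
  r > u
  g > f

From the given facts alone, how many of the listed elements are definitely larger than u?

6

Directly above u: f, s, k, r, g.
One step further: m (6 so far).
No other element is forced above u by the given relations, so the count is 6.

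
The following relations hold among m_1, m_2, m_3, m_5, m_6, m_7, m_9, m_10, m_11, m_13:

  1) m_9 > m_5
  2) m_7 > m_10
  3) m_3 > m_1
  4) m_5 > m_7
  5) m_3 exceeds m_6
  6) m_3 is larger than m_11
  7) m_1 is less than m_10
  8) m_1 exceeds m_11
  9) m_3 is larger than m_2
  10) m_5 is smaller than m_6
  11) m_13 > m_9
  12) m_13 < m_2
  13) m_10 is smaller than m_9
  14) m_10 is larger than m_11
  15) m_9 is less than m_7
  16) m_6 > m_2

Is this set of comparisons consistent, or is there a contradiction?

inconsistent

We have m_9 < m_7 stated directly, yet also m_7 < m_5 < m_9 by chaining the others — so m_7 < m_9. Contradiction.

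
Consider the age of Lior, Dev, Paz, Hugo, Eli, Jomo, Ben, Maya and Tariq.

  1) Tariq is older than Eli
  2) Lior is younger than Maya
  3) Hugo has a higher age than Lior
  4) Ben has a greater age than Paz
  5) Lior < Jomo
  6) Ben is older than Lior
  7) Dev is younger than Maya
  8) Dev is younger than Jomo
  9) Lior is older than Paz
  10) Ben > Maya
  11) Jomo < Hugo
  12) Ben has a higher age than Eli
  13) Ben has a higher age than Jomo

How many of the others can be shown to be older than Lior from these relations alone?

4

The elements the relations force above Lior are Jomo, Hugo, Maya, Ben — no chain reaches any other.
That is 4.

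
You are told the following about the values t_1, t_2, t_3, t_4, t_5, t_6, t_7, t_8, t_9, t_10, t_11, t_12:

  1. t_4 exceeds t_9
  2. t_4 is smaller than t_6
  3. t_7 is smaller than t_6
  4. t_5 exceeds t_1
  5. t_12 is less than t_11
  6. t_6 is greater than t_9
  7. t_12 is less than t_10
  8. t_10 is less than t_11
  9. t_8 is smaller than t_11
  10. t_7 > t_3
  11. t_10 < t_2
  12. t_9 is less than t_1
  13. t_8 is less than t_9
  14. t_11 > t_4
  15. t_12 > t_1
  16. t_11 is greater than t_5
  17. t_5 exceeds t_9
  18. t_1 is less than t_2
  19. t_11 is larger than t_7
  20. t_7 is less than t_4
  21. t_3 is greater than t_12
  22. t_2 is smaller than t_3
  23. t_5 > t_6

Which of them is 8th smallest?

The consecutive relations fix a unique order: t_8 < t_9 < t_1 < t_12 < t_10 < t_2 < t_3 < t_7 < t_4 < t_6 < t_5 < t_11.
The 8th smallest is t_7.

t_7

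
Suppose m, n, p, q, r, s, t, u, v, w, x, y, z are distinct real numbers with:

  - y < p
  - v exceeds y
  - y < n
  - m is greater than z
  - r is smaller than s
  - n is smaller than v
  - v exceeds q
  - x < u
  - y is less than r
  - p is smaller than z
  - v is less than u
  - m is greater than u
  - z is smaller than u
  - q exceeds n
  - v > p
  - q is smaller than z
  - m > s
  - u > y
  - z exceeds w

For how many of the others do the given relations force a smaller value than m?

11

Directly below m: s, z, u.
One step further: y, q, x, p, w, v, r (10 so far).
One step further: n (11 so far).
Nothing else is reachable below m; 11 in all.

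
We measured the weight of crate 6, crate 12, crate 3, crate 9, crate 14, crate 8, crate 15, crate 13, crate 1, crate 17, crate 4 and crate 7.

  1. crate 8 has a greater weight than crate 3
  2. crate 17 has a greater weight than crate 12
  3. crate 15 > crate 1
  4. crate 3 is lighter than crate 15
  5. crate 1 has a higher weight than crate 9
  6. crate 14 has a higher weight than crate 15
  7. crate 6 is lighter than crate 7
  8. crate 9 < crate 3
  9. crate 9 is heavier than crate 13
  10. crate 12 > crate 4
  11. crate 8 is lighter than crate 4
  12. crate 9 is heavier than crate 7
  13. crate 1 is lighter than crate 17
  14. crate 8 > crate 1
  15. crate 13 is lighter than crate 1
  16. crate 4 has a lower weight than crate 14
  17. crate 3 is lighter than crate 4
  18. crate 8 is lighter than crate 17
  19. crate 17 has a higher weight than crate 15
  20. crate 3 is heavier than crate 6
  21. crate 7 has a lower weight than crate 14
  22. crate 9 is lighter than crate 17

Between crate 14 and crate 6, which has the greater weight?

crate 14

crate 6 < crate 7 and crate 7 < crate 9 give crate 6 < crate 9.
With crate 9 < crate 3: crate 6 < crate 7 < crate 9 < crate 3.
Then crate 3 < crate 8 extends the chain to crate 8.
With crate 8 < crate 4: crate 6 < crate 7 < crate 9 < crate 3 < crate 8 < crate 4.
With crate 4 < crate 14: crate 6 < crate 7 < crate 9 < crate 3 < crate 8 < crate 4 < crate 14.
So crate 6 < crate 14; crate 14 is the heavier of the two.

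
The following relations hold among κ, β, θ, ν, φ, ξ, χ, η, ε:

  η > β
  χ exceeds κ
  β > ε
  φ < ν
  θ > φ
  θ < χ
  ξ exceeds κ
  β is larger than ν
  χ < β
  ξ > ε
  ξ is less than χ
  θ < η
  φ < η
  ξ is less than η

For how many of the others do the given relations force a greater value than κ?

4

The elements the relations force above κ are ξ, χ, β, η — no chain reaches any other.
That is 4.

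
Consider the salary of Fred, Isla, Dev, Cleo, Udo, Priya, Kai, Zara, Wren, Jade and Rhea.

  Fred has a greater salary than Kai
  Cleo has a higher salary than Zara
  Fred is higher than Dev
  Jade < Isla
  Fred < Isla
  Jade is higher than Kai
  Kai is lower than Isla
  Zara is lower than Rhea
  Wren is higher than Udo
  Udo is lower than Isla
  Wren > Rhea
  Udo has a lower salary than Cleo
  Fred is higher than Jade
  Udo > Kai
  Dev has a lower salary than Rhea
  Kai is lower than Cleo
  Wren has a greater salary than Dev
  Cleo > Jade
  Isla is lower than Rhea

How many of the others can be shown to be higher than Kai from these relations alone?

7

Directly above Kai: Jade, Fred, Udo, Isla, Cleo.
One step further: Rhea, Wren (7 so far).
Nothing else is reachable above Kai; 7 in all.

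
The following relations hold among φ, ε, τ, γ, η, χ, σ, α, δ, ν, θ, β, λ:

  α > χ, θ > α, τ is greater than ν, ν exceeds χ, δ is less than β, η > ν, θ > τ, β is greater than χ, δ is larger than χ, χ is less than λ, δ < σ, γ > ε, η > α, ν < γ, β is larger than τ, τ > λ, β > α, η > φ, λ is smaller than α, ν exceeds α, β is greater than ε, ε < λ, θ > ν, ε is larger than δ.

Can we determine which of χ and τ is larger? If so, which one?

τ

χ < δ and δ < ε give χ < ε.
With ε < λ: χ < δ < ε < λ.
With λ < α: χ < δ < ε < λ < α.
With α < ν: χ < δ < ε < λ < α < ν.
Then ν < τ extends the chain to τ.
So τ is larger.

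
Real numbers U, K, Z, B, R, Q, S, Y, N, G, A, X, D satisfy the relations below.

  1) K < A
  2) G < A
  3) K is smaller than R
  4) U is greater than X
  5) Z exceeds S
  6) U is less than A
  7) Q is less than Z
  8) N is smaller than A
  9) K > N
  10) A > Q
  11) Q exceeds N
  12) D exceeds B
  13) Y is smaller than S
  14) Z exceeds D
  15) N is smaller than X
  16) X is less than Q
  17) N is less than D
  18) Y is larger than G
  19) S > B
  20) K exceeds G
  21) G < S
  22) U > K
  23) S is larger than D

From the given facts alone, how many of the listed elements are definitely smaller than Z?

8

Directly below Z: Q, D, S.
One step further: G, N, X, B, Y (8 so far).
Nothing else is reachable below Z; 8 in all.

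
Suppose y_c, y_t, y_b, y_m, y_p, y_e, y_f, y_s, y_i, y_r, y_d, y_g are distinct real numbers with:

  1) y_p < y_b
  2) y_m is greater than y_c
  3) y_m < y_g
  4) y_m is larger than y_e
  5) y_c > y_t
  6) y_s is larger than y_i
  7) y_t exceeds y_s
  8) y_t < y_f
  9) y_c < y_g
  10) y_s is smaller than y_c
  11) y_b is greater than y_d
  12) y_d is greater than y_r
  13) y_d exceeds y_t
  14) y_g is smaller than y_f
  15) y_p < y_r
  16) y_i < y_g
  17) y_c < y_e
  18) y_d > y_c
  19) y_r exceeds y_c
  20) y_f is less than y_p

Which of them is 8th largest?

y_e

Chaining the given pairs: y_i < y_s < y_t < y_c < y_e < y_m < y_g < y_f < y_p < y_r < y_d < y_b.
The 8th largest is y_e.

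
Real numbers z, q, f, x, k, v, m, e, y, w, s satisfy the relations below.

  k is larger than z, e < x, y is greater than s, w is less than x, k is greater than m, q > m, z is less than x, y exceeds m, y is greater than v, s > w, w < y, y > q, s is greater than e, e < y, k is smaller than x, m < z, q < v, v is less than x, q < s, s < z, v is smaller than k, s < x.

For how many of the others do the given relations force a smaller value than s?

4

The elements the relations force below s are w, m, e, q — no chain reaches any other.
That is 4.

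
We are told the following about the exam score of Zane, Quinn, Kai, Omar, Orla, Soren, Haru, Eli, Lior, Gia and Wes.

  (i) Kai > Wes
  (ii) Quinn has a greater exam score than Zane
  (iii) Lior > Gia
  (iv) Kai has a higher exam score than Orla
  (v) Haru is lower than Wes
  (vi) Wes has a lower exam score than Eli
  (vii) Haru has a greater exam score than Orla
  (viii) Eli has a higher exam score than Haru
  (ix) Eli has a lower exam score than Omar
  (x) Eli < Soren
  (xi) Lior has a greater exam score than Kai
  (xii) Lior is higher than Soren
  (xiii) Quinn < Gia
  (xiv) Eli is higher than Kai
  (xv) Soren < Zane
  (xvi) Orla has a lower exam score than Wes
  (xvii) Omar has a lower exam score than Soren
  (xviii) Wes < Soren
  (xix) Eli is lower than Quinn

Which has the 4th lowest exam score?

Chaining the given pairs: Orla < Haru < Wes < Kai < Eli < Omar < Soren < Zane < Quinn < Gia < Lior.
Counting 4 from the smallest end gives Kai.

Kai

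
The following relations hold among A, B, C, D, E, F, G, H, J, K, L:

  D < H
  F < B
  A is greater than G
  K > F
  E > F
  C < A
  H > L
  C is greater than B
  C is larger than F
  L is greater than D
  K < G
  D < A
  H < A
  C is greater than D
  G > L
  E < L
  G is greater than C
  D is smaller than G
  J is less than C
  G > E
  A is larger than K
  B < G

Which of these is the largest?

A

Chaining downward from A: directly below it, D, K, H, C, G; then F, E, B, J, L.
That covers every other element, and nothing is given above A, so A is the largest.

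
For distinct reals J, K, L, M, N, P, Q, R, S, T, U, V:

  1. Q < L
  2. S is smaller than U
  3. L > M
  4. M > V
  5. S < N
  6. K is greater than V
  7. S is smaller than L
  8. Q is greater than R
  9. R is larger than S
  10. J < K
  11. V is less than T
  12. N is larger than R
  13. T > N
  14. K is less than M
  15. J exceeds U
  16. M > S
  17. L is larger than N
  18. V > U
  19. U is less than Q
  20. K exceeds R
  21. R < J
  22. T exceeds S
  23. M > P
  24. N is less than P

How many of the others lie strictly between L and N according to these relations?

The relations place N below L. An element lies strictly between them when it is forced above N and also forced below L.
Above N: {P, M, T}. Below L: {S, R, U, V, J, K, P, M, Q}.
Intersection: {P, M} — 2.

2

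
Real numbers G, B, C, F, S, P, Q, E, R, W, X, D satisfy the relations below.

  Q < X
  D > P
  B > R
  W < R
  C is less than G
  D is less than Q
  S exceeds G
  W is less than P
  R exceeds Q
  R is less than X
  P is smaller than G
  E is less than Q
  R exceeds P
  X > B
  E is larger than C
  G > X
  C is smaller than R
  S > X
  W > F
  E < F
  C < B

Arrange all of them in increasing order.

The consecutive links are each given: C < E; E < F; F < W; W < P; P < D; D < Q; Q < R; R < B; B < X; X < G; G < S.

C < E < F < W < P < D < Q < R < B < X < G < S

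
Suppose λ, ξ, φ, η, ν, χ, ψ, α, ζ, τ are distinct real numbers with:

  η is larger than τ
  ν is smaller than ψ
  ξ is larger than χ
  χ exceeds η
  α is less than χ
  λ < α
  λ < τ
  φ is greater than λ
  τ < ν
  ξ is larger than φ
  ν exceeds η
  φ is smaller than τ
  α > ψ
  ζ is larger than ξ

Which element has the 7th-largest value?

Piecing the relations together gives one ordering: λ < φ < τ < η < ν < ψ < α < χ < ξ < ζ.
The 7th largest is η.

η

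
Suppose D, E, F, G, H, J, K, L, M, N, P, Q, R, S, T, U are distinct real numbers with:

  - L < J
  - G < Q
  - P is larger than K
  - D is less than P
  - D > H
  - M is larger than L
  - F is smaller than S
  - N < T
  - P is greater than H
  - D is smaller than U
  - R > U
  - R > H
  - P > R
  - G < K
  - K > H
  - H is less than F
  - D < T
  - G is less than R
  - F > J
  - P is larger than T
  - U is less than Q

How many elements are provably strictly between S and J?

The relations place J below S. An element lies strictly between them when it is forced above J and also forced below S.
Above J: {F}. Below S: {H, L, F}.
Intersection: {F} — 1.

1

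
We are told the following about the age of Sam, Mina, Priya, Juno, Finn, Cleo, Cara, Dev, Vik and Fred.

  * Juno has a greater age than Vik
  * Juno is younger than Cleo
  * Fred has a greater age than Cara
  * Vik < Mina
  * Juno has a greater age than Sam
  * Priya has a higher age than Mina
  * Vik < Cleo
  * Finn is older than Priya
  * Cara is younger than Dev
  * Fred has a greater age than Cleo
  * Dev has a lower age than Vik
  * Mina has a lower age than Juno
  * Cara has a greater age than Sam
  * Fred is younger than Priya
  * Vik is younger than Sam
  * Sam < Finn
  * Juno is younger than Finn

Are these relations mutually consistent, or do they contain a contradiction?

Chaining the given relations yields Sam < Cara < Dev < Vik, so Sam < Vik. But one relation states Vik < Sam. These cannot both hold.

inconsistent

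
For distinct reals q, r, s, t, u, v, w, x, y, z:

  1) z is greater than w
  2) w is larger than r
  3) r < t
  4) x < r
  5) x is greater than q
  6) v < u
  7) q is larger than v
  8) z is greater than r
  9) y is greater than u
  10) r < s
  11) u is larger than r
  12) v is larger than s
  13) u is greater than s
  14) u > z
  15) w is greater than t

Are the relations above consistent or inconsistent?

inconsistent

Chaining the given relations yields s < v < q < x < r, so s < r. But one relation states r < s. These cannot both hold.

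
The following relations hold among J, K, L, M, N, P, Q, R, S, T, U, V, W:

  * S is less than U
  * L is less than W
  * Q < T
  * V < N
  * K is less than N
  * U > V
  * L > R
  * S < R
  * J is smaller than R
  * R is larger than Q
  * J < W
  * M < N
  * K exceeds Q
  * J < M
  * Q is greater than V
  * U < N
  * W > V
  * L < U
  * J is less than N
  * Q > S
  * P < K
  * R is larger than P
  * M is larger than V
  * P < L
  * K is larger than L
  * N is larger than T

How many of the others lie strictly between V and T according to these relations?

1

The relations place V below T. An element lies strictly between them when it is forced above V and also forced below T.
Above V: {Q, R, L, K, M, W, U, N}. Below T: {S, Q}.
Intersection: {Q} — 1.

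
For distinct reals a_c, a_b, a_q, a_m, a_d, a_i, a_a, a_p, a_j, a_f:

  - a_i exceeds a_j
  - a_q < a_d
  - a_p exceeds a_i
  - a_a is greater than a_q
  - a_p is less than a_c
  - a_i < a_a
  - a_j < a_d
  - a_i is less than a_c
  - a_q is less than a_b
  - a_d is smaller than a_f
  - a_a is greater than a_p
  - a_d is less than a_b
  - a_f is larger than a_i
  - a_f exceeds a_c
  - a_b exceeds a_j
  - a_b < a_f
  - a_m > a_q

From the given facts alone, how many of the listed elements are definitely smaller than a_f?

From a_f the given relations immediately reach a_i, a_d, a_c, a_b.
From those, a_j, a_p, a_q — 7 in total.
Nothing else is reachable below a_f; 7 in all.

7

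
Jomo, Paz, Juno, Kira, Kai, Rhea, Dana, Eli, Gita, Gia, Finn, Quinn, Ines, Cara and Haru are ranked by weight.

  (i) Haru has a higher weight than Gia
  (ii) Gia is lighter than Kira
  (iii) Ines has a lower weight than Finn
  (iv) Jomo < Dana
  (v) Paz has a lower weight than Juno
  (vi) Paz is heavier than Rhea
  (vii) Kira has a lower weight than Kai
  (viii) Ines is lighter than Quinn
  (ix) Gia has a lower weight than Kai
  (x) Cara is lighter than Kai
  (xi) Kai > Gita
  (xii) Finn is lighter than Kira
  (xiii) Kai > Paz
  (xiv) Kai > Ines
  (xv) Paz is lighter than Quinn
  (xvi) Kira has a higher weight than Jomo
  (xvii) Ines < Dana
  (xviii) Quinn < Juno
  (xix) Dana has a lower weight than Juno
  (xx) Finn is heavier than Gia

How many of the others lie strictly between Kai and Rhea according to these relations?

1

Chaining upward from Rhea reaches: Paz, Quinn, Juno.
Chaining downward from Kai reaches: Gita, Jomo, Ines, Gia, Cara, Finn, Kira, Paz.
Strictly between Rhea and Kai are those in both lists: Paz — 1 element.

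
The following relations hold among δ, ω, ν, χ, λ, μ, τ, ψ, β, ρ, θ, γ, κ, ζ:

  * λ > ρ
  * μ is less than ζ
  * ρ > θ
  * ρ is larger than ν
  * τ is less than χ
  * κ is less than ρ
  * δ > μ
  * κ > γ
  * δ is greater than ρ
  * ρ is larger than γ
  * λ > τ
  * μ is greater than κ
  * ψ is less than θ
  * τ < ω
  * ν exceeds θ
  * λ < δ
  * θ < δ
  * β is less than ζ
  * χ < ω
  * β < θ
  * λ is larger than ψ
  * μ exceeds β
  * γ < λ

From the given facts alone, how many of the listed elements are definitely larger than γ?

From γ the given relations immediately reach κ, ρ, λ.
From those, μ, δ — 5 in total.
From those, ζ — 6 in total.
Nothing else is reachable above γ; 6 in all.

6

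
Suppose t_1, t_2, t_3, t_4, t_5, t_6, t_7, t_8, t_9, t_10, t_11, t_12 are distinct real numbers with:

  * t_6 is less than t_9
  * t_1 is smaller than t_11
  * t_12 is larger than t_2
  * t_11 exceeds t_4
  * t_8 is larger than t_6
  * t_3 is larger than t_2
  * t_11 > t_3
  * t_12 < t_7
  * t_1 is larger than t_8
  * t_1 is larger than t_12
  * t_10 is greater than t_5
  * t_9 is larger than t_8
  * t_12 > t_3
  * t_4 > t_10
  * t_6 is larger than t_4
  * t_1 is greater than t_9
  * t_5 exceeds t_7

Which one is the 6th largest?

t_4

Piecing the relations together gives one ordering: t_2 < t_3 < t_12 < t_7 < t_5 < t_10 < t_4 < t_6 < t_8 < t_9 < t_1 < t_11.
The 6th largest is t_4.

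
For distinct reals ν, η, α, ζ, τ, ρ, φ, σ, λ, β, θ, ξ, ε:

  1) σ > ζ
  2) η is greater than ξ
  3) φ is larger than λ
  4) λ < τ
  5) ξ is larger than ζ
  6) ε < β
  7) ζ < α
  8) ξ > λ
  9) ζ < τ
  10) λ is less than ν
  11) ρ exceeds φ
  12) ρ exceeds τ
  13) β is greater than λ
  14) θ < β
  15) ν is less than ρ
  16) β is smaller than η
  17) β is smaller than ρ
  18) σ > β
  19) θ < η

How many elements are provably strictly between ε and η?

1

Chaining upward from ε reaches: β, σ, ρ.
Chaining downward from η reaches: ζ, λ, θ, ξ, β.
Strictly between ε and η are those in both lists: β — 1 element.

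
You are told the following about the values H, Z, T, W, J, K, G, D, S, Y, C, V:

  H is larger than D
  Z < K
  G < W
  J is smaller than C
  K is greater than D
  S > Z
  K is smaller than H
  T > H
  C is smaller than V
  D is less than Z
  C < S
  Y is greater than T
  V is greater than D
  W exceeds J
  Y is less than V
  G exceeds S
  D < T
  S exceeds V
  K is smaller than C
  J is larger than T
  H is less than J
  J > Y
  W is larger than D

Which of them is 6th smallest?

Y

Piecing the relations together gives one ordering: D < Z < K < H < T < Y < J < C < V < S < G < W.
Counting 6 from the smallest end gives Y.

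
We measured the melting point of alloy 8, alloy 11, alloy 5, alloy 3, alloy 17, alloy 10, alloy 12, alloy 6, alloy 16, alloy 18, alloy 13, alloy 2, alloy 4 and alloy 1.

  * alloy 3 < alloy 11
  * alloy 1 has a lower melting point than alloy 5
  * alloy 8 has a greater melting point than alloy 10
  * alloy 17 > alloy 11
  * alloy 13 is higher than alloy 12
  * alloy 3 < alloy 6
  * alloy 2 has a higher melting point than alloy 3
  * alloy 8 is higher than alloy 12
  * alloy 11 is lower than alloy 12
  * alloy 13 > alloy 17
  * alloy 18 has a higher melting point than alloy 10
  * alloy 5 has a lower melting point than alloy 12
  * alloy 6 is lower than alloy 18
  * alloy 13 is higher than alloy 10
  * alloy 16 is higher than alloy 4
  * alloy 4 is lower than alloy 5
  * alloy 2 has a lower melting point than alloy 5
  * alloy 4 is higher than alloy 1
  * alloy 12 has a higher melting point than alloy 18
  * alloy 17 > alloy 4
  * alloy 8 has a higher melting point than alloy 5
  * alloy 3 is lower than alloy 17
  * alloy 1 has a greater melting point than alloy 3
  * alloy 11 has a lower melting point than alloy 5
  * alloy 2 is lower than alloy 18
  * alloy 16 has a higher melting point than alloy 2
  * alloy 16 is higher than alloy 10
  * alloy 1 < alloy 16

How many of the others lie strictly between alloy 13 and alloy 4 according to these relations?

Chaining upward from alloy 4 reaches: alloy 5, alloy 12, alloy 8, alloy 17, alloy 16.
Chaining downward from alloy 13 reaches: alloy 3, alloy 1, alloy 2, alloy 11, alloy 6, alloy 10, alloy 18, alloy 5, alloy 12, alloy 17.
Strictly between alloy 4 and alloy 13 are those in both lists: alloy 5, alloy 12, alloy 17 — 3 elements.

3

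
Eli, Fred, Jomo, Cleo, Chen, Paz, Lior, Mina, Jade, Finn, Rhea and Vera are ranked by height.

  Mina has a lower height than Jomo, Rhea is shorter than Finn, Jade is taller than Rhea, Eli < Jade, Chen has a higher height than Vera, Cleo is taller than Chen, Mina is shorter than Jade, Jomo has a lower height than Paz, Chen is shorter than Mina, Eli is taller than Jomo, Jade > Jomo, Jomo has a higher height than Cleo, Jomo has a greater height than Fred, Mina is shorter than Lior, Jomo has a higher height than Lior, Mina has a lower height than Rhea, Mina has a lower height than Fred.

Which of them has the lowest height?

Vera

Chen is not least since Vera < Chen; Mina is not least since Chen < Mina; Cleo is not least since Chen < Cleo; Lior is not least since Mina < Lior; Fred is not least since Mina < Fred; Rhea is not least since Mina < Rhea; Jomo is not least since Mina < Jomo; Eli is not least since Jomo < Eli; Jade is not least since Rhea < Jade; Finn is not least since Rhea < Finn; Paz is not least since Jomo < Paz.
Only Vera has nothing below it, so Vera is the lowest height.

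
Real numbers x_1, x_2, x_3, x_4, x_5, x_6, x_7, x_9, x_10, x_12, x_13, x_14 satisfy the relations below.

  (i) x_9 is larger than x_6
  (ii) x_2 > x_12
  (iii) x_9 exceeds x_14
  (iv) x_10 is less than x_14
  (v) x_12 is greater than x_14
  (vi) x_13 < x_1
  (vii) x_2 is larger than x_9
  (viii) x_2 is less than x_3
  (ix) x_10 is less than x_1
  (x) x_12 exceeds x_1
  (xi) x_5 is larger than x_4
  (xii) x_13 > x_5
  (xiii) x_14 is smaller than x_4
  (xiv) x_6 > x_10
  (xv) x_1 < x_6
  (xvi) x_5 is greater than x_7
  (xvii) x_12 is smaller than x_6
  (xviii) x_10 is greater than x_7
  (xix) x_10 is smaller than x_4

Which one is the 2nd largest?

x_2

Piecing the relations together gives one ordering: x_7 < x_10 < x_14 < x_4 < x_5 < x_13 < x_1 < x_12 < x_6 < x_9 < x_2 < x_3.
Counting 2 from the largest end gives x_2.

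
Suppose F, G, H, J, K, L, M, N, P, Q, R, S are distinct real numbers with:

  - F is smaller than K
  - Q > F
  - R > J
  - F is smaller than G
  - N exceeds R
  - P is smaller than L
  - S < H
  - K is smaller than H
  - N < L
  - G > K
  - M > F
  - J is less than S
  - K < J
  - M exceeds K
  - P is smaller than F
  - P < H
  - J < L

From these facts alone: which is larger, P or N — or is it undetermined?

P < F and F < K give P < K.
With K < J: P < F < K < J.
With J < R: P < F < K < J < R.
With R < N: P < F < K < J < R < N.
So N is larger.

N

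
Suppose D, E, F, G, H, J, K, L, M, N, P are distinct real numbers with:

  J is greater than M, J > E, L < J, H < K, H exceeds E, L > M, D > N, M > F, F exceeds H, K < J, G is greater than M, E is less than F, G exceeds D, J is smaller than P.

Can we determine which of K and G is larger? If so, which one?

Following every chain through K: above K we get J, P; below K we get E, H.
G is not reached, and no chain runs the other way from G to K.
So the given relations leave the order of K and G undetermined.

undetermined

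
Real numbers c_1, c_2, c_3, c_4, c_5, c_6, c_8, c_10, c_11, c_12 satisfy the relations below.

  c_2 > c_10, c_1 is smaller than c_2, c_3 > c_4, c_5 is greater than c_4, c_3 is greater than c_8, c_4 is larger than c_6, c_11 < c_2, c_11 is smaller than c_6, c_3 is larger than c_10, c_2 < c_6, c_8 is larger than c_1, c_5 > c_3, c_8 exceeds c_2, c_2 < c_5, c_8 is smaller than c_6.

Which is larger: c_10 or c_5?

Link the given pairs in sequence: c_10 < c_2; c_2 < c_8; c_8 < c_6; c_6 < c_4; c_4 < c_3; c_3 < c_5.
Together: c_10 < c_2 < c_8 < c_6 < c_4 < c_3 < c_5.
So c_10 < c_5; c_5 is the larger of the two.

c_5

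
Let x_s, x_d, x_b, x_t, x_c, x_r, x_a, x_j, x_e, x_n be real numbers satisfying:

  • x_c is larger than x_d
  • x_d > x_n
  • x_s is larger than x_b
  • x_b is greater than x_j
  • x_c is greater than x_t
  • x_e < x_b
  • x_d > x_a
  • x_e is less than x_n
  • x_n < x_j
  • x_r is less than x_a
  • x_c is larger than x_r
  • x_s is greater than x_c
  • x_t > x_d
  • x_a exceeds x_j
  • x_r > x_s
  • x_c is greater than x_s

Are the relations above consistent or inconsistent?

inconsistent

Chaining the given relations yields x_s < x_r < x_a < x_d < x_t < x_c, so x_s < x_c. But one relation states x_c < x_s. These cannot both hold.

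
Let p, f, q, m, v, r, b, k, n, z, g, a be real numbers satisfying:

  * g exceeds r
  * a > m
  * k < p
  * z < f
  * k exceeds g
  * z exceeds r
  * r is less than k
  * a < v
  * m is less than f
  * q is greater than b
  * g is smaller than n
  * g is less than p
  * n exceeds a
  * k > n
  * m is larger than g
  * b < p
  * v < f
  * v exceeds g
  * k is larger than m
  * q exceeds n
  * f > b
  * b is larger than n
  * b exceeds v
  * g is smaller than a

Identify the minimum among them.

r

Chaining upward from r: directly above it, g, z, k; then m, a, n, v, f, p; then b, q.
That covers every other element, and nothing is given below r, so r is the minimum.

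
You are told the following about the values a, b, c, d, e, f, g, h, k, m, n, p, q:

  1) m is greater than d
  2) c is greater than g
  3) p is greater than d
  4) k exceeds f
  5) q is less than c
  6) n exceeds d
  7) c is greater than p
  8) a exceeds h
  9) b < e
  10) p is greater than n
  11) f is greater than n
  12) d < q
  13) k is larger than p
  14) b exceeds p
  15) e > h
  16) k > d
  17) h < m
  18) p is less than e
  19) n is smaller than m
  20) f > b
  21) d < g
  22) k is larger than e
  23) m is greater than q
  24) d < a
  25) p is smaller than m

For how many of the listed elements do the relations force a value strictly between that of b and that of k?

Chaining upward from b reaches: f, e.
Chaining downward from k reaches: d, n, h, p, f, e.
Strictly between b and k are those in both lists: f, e — 2 elements.

2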